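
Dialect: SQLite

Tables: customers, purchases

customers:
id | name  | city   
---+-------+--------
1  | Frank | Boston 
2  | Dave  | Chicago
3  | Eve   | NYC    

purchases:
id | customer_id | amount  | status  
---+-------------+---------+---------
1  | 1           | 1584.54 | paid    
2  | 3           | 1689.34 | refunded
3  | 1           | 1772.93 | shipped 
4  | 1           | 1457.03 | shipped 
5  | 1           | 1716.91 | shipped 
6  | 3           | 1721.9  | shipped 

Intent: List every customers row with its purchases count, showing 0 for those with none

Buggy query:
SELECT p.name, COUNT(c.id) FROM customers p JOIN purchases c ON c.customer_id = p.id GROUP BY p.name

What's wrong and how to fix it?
Bug: An inner join excludes parents with zero children

Fix: Switch to LEFT JOIN to retain unmatched parent rows

Corrected query:
SELECT p.name, COUNT(c.id) FROM customers p LEFT JOIN purchases c ON c.customer_id = p.id GROUP BY p.name

Result:
name  | COUNT(c.id)
------+------------
Dave  | 0          
Eve   | 2          
Frank | 4          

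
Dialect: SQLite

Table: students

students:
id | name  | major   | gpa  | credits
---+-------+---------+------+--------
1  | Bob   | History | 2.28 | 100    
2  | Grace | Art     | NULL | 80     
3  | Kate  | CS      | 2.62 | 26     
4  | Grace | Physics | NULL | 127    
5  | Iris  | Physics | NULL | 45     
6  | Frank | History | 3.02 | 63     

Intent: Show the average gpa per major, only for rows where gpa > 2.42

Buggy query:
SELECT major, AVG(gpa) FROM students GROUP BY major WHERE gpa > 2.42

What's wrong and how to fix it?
Bug: WHERE cannot follow GROUP BY

Fix: Place WHERE between FROM and GROUP BY

Corrected query:
SELECT major, AVG(gpa) FROM students WHERE gpa > 2.42 GROUP BY major

Result:
major   | AVG(gpa)
--------+---------
CS      | 2.62    
History | 3.02    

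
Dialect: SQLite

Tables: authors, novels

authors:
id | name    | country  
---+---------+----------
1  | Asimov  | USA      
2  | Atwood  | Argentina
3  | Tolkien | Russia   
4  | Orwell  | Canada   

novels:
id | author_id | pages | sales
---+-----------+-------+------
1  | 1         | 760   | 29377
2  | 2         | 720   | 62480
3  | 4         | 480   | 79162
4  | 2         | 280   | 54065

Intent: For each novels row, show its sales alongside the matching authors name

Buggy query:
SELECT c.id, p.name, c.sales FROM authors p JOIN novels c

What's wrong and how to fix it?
Bug: JOIN with no ON clause produces a cartesian product; every novels row pairs with every authors row

Fix: Specify the join condition linking the foreign key to the parent id

Corrected query:
SELECT c.id, p.name, c.sales FROM authors p JOIN novels c ON c.author_id = p.id

Result:
id | name   | sales
---+--------+------
1  | Asimov | 29377
2  | Atwood | 62480
3  | Orwell | 79162
4  | Atwood | 54065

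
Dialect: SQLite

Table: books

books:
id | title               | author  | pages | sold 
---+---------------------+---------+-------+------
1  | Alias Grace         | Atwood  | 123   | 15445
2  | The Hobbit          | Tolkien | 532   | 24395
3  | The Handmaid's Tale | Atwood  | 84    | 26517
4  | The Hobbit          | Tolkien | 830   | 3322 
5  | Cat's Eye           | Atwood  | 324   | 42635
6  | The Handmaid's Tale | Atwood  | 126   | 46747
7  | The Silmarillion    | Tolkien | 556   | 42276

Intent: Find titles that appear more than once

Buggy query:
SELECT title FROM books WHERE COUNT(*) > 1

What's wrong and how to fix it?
Bug: WHERE can't reference COUNT(*); aggregates are computed after WHERE

Fix: GROUP BY title, then filter groups with HAVING COUNT(*) > 1

Corrected query:
SELECT title FROM books GROUP BY title HAVING COUNT(*) > 1

Result:
title              
-------------------
The Handmaid's Tale
The Hobbit         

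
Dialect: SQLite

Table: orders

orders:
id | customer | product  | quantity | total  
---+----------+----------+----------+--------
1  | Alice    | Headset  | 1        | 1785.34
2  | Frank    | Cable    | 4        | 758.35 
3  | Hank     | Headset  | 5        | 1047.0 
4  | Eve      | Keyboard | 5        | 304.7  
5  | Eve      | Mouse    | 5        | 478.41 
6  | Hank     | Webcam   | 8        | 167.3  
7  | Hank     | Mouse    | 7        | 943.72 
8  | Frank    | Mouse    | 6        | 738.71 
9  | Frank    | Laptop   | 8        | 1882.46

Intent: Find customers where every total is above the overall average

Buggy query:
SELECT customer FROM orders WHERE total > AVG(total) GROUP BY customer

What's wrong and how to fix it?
Bug: WHERE evaluates per row before aggregation, so AVG() is unavailable

Fix: Use a subquery for AVG and a HAVING MIN(...) filter so the condition holds for every row in the group

Corrected query:
SELECT customer FROM orders GROUP BY customer HAVING MIN(total) > (SELECT AVG(total) FROM orders)

Result:
customer
--------
Alice   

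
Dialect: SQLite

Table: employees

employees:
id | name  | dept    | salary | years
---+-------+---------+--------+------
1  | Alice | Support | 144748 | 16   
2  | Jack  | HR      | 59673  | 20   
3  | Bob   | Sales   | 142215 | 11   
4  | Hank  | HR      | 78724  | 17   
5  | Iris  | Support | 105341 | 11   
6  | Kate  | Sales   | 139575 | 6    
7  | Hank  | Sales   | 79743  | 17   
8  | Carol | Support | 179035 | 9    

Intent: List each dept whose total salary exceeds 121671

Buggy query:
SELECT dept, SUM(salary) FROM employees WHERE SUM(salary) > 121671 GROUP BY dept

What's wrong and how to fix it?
Bug: WHERE runs before GROUP BY, so aggregates aren't available there

Fix: Use HAVING (which filters groups after aggregation) instead of WHERE

Corrected query:
SELECT dept, SUM(salary) FROM employees GROUP BY dept HAVING SUM(salary) > 121671

Result:
dept    | SUM(salary)
--------+------------
HR      | 138397     
Sales   | 361533     
Support | 429124     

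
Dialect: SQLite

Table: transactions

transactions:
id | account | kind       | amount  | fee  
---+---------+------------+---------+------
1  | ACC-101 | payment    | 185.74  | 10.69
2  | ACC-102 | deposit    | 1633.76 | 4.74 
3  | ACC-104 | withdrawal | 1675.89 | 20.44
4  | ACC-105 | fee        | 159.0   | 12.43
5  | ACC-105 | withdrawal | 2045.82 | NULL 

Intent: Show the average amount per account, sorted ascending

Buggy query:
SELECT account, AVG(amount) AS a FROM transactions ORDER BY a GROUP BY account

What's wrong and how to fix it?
Bug: ORDER BY appears before GROUP BY; SQL clause order requires GROUP BY first

Fix: Move ORDER BY to the end, after GROUP BY

Corrected query:
SELECT account, AVG(amount) AS a FROM transactions GROUP BY account ORDER BY a

Result:
account | a      
--------+--------
ACC-101 | 185.74 
ACC-105 | 1102.41
ACC-102 | 1633.76
ACC-104 | 1675.89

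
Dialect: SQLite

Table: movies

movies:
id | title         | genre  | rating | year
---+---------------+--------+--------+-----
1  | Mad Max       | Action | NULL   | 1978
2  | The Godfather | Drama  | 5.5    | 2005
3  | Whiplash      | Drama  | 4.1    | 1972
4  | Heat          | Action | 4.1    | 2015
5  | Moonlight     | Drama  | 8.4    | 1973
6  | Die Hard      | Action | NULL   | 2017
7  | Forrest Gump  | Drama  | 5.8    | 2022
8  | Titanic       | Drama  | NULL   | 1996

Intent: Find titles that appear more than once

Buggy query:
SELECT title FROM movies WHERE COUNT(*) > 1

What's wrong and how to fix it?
Bug: COUNT(*) is an aggregate and cannot be used in WHERE

Fix: Group first, then use HAVING for the count condition

Corrected query:
SELECT title FROM movies GROUP BY title HAVING COUNT(*) > 1

Result:
(no rows)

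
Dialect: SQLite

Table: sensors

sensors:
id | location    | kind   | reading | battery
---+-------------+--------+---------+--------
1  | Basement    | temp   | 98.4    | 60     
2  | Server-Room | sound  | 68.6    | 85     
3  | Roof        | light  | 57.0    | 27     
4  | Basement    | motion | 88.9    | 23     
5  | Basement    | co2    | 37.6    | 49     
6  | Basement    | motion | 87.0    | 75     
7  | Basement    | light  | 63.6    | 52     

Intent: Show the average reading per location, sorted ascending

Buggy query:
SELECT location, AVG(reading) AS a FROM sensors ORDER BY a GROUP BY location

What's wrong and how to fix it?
Bug: ORDER BY appears before GROUP BY; SQL clause order requires GROUP BY first

Fix: Move ORDER BY to the end, after GROUP BY

Corrected query:
SELECT location, AVG(reading) AS a FROM sensors GROUP BY location ORDER BY a

Result:
location    | a   
------------+-----
Roof        | 57  
Server-Room | 68.6
Basement    | 75.1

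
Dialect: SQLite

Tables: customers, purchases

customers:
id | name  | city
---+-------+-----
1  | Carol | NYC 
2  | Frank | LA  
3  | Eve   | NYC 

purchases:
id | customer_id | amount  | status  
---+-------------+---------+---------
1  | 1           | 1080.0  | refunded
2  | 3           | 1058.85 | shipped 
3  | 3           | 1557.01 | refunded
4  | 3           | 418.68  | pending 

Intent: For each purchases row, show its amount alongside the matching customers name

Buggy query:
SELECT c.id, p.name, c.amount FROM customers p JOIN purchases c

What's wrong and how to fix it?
Bug: Missing join condition: each purchases row is matched to all customers rows instead of just its own

Fix: Add ON c.customer_id = p.id to the JOIN

Corrected query:
SELECT c.id, p.name, c.amount FROM customers p JOIN purchases c ON c.customer_id = p.id

Result:
id | name  | amount 
---+-------+--------
1  | Carol | 1080   
2  | Eve   | 1058.85
3  | Eve   | 1557.01
4  | Eve   | 418.68 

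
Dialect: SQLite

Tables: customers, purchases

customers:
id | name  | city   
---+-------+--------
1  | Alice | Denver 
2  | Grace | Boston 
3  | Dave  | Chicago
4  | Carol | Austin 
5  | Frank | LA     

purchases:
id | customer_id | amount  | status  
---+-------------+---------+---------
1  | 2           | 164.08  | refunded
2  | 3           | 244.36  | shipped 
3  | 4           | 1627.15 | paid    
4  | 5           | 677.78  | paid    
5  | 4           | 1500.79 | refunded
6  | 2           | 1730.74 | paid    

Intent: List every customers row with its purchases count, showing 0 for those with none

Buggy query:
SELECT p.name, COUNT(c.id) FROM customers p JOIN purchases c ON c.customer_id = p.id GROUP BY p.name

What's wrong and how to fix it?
Bug: An inner join excludes parents with zero children

Fix: Switch to LEFT JOIN to retain unmatched parent rows

Corrected query:
SELECT p.name, COUNT(c.id) FROM customers p LEFT JOIN purchases c ON c.customer_id = p.id GROUP BY p.name

Result:
name  | COUNT(c.id)
------+------------
Alice | 0          
Carol | 2          
Dave  | 1          
Frank | 1          
Grace | 2          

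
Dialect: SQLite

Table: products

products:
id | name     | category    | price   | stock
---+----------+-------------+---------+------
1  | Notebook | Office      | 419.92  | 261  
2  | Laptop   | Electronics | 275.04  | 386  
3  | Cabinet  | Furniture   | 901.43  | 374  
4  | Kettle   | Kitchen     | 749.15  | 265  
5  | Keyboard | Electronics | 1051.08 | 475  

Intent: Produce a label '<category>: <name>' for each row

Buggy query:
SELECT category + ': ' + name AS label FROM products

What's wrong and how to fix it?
Bug: '+' is numeric addition; on text columns SQLite converts them to 0 instead of concatenating

Fix: Use the || operator for string concatenation

Corrected query:
SELECT category || ': ' || name AS label FROM products

Result:
label                
---------------------
Office: Notebook     
Electronics: Laptop  
Furniture: Cabinet   
Kitchen: Kettle      
Electronics: Keyboard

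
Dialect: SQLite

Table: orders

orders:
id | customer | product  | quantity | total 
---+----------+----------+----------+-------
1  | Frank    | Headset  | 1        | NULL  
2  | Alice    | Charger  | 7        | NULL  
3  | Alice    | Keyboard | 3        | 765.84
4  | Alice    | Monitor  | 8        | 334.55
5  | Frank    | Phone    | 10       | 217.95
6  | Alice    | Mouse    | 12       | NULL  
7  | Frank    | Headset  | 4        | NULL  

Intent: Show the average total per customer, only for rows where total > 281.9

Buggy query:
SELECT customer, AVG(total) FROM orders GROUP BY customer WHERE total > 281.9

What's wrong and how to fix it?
Bug: Row-level WHERE must come before GROUP BY in the clause order

Fix: Place WHERE between FROM and GROUP BY

Corrected query:
SELECT customer, AVG(total) FROM orders WHERE total > 281.9 GROUP BY customer

Result:
customer | AVG(total)
---------+-----------
Alice    | 550.195   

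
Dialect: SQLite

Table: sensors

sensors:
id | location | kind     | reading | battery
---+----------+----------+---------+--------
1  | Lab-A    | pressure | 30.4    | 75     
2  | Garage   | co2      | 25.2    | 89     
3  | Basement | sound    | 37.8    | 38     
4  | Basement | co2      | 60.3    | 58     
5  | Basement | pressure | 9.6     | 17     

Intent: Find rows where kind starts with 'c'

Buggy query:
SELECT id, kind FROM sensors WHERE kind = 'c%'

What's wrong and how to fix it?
Bug: Wildcards only work with LIKE; '=' treats '%' as a literal character

Fix: Use LIKE for wildcard pattern matching

Corrected query:
SELECT id, kind FROM sensors WHERE kind LIKE 'c%'

Result:
id | kind
---+-----
2  | co2 
4  | co2 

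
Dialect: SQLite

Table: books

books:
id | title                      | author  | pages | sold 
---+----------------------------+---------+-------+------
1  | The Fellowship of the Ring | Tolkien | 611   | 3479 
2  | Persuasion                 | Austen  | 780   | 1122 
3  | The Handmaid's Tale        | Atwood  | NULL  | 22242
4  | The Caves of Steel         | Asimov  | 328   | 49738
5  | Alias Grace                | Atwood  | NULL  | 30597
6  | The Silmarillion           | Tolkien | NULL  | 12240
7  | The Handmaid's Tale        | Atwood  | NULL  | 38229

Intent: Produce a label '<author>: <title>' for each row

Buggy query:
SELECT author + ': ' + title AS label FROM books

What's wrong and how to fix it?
Bug: '+' is numeric addition; on text columns SQLite converts them to 0 instead of concatenating

Fix: Use the || operator for string concatenation

Corrected query:
SELECT author || ': ' || title AS label FROM books

Result:
label                              
-----------------------------------
Tolkien: The Fellowship of the Ring
Austen: Persuasion                 
Atwood: The Handmaid's Tale        
Asimov: The Caves of Steel         
Atwood: Alias Grace                
Tolkien: The Silmarillion          
Atwood: The Handmaid's Tale        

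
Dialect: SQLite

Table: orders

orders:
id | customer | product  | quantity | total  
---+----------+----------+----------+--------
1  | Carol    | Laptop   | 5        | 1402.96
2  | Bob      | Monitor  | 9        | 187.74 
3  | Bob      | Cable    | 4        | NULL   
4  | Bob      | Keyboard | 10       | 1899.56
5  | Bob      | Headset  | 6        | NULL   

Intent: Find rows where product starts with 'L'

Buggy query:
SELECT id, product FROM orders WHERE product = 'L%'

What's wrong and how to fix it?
Bug: Wildcards only work with LIKE; '=' treats '%' as a literal character

Fix: Replace '=' with LIKE so 'L%' is treated as a pattern

Corrected query:
SELECT id, product FROM orders WHERE product LIKE 'L%'

Result:
id | product
---+--------
1  | Laptop 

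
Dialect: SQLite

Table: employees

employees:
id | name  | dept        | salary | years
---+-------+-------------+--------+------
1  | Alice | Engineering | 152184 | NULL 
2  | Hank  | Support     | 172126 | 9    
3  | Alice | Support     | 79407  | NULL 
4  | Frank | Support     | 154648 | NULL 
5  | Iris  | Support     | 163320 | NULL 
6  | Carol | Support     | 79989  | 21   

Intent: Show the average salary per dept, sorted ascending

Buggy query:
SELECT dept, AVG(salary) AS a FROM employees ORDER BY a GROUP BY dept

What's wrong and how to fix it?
Bug: ORDER BY appears before GROUP BY; SQL clause order requires GROUP BY first

Fix: Reorder: SELECT … FROM … GROUP BY … ORDER BY …

Corrected query:
SELECT dept, AVG(salary) AS a FROM employees GROUP BY dept ORDER BY a

Result:
dept        | a     
------------+-------
Support     | 129898
Engineering | 152184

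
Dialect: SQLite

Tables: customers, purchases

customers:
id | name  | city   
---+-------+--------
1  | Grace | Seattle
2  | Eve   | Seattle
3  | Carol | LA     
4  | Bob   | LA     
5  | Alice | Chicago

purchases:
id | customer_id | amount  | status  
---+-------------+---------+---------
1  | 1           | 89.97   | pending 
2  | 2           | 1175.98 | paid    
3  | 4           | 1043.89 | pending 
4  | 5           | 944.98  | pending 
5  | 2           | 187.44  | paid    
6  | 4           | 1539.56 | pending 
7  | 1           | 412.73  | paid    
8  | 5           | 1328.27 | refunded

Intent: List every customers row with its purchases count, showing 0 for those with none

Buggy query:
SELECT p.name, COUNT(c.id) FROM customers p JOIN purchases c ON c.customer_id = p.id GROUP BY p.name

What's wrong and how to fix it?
Bug: INNER JOIN drops customers rows that have no matching purchases rows

Fix: Switch to LEFT JOIN to retain unmatched parent rows

Corrected query:
SELECT p.name, COUNT(c.id) FROM customers p LEFT JOIN purchases c ON c.customer_id = p.id GROUP BY p.name

Result:
name  | COUNT(c.id)
------+------------
Alice | 2          
Bob   | 2          
Carol | 0          
Eve   | 2          
Grace | 2          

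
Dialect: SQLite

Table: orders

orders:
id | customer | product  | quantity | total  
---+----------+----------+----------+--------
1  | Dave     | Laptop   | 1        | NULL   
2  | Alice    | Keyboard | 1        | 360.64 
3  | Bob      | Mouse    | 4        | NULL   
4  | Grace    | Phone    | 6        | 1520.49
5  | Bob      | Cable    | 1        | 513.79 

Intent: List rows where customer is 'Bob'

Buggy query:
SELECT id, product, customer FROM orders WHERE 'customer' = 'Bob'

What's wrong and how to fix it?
Bug: 'customer' in single quotes is a string literal, not the column; the comparison is literal-vs-literal and never true

Fix: Reference the column as customer without single quotes

Corrected query:
SELECT id, product, customer FROM orders WHERE customer = 'Bob'

Result:
id | product | customer
---+---------+---------
3  | Mouse   | Bob     
5  | Cable   | Bob     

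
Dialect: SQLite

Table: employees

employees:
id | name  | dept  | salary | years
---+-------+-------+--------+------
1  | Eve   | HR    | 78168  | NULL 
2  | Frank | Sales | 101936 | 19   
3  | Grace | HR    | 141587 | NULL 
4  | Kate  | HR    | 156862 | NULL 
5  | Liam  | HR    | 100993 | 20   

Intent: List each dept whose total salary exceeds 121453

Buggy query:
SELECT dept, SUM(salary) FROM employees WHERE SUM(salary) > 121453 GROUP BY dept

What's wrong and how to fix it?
Bug: SUM(salary) is an aggregate, but WHERE filters rows before aggregation

Fix: Move the aggregate condition to a HAVING clause

Corrected query:
SELECT dept, SUM(salary) FROM employees GROUP BY dept HAVING SUM(salary) > 121453

Result:
dept | SUM(salary)
-----+------------
HR   | 477610     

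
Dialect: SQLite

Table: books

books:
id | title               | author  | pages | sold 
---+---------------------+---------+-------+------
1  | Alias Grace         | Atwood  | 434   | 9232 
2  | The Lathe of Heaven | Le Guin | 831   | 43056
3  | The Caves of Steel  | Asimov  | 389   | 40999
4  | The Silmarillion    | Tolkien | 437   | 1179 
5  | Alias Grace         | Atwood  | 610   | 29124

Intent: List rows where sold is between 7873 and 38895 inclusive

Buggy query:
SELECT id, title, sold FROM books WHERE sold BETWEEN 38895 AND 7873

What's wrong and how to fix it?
Bug: BETWEEN expects the lower bound first; with 38895 AND 7873 the range is empty

Fix: Write BETWEEN 7873 AND 38895

Corrected query:
SELECT id, title, sold FROM books WHERE sold BETWEEN 7873 AND 38895

Result:
id | title       | sold 
---+-------------+------
1  | Alias Grace | 9232 
5  | Alias Grace | 29124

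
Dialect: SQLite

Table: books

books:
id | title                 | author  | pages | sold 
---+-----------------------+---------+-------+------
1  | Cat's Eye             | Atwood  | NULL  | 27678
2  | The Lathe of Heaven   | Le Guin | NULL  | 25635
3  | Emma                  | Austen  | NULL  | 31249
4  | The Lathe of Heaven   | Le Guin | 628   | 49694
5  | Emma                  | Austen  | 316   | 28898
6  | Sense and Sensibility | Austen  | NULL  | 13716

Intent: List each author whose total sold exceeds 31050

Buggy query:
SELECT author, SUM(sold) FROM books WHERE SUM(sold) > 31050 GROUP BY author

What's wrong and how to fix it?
Bug: SUM(sold) is an aggregate, but WHERE filters rows before aggregation

Fix: Use HAVING (which filters groups after aggregation) instead of WHERE

Corrected query:
SELECT author, SUM(sold) FROM books GROUP BY author HAVING SUM(sold) > 31050

Result:
author  | SUM(sold)
--------+----------
Austen  | 73863    
Le Guin | 75329    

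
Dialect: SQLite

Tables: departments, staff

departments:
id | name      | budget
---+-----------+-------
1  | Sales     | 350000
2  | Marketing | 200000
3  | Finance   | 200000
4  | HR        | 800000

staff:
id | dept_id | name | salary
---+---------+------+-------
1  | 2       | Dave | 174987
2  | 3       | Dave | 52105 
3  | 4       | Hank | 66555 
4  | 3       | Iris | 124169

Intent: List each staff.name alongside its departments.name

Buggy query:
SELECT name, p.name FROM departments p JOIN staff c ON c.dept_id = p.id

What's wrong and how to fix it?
Bug: Both tables have a 'name' column; the unqualified reference is ambiguous

Fix: Qualify the column with its table alias (c.name)

Corrected query:
SELECT c.name, p.name FROM departments p JOIN staff c ON c.dept_id = p.id

Result:
name | name     
-----+----------
Dave | Marketing
Dave | Finance  
Hank | HR       
Iris | Finance  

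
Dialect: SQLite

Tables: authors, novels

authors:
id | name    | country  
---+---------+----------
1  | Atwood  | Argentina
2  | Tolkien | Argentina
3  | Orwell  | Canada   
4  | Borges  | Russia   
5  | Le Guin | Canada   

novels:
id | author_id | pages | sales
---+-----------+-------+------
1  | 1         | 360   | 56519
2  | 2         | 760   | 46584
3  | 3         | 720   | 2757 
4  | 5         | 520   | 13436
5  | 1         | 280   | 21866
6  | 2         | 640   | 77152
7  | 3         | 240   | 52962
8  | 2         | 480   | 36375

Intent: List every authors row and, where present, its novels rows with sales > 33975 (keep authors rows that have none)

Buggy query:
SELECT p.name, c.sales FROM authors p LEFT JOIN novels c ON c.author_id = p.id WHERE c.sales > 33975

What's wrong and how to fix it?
Bug: Filtering c.sales in WHERE discards the NULL rows produced by LEFT JOIN, turning it into an inner join

Fix: Put 'c.sales > 33975' in the JOIN's ON clause instead of WHERE

Corrected query:
SELECT p.name, c.sales FROM authors p LEFT JOIN novels c ON c.author_id = p.id AND c.sales > 33975

Result:
name    | sales
--------+------
Atwood  | 56519
Tolkien | 36375
Tolkien | 46584
Tolkien | 77152
Orwell  | 52962
Borges  | NULL 
Le Guin | NULL 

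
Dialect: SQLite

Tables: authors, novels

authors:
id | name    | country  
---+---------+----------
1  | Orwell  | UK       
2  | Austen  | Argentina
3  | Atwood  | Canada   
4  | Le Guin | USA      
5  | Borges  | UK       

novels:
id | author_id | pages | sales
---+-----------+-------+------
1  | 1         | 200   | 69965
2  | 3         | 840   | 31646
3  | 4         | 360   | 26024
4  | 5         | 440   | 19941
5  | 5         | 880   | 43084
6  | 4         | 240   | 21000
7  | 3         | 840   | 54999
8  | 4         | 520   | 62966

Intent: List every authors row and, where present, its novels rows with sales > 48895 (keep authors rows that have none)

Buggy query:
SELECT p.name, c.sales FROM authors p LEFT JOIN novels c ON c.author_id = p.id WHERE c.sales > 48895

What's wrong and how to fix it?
Bug: Filtering c.sales in WHERE discards the NULL rows produced by LEFT JOIN, turning it into an inner join

Fix: Put 'c.sales > 48895' in the JOIN's ON clause instead of WHERE

Corrected query:
SELECT p.name, c.sales FROM authors p LEFT JOIN novels c ON c.author_id = p.id AND c.sales > 48895

Result:
name    | sales
--------+------
Orwell  | 69965
Austen  | NULL 
Atwood  | 54999
Le Guin | 62966
Borges  | NULL 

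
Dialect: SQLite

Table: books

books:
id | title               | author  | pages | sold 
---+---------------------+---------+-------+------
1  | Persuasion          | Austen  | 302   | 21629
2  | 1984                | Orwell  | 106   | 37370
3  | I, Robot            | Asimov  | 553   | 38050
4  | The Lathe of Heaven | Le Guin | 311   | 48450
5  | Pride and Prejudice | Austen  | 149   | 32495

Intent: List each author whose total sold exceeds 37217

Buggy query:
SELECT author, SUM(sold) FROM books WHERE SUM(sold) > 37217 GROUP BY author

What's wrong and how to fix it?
Bug: WHERE runs before GROUP BY, so aggregates aren't available there

Fix: Use HAVING (which filters groups after aggregation) instead of WHERE

Corrected query:
SELECT author, SUM(sold) FROM books GROUP BY author HAVING SUM(sold) > 37217

Result:
author  | SUM(sold)
--------+----------
Asimov  | 38050    
Austen  | 54124    
Le Guin | 48450    
Orwell  | 37370    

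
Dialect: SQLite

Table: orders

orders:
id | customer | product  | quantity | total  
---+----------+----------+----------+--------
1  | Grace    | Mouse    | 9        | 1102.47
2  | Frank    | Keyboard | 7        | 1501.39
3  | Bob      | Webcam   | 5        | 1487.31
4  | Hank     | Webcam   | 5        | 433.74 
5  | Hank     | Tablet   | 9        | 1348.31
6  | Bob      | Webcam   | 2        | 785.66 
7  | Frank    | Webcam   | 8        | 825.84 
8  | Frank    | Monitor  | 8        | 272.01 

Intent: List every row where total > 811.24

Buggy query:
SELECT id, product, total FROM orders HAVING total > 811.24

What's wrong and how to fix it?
Bug: This is a non-aggregate query (no GROUP BY, no aggregates), so in SQLite the HAVING clause is invalid here; a row-level condition belongs in WHERE

Fix: Use WHERE for row-level filtering

Corrected query:
SELECT id, product, total FROM orders WHERE total > 811.24

Result:
id | product  | total  
---+----------+--------
1  | Mouse    | 1102.47
2  | Keyboard | 1501.39
3  | Webcam   | 1487.31
5  | Tablet   | 1348.31
7  | Webcam   | 825.84 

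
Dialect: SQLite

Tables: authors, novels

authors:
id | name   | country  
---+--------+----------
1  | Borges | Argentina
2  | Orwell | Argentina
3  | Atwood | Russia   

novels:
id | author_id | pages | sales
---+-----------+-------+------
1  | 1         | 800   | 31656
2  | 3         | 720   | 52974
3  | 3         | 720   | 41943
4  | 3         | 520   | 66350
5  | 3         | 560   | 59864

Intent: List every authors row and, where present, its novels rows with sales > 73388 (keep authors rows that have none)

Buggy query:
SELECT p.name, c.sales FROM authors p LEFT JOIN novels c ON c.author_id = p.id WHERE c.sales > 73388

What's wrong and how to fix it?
Bug: A WHERE condition on the right-hand table after LEFT JOIN drops unmatched parents

Fix: Move the right-table condition into the ON clause so unmatched parents are kept

Corrected query:
SELECT p.name, c.sales FROM authors p LEFT JOIN novels c ON c.author_id = p.id AND c.sales > 73388

Result:
name   | sales
-------+------
Borges | NULL 
Orwell | NULL 
Atwood | NULL 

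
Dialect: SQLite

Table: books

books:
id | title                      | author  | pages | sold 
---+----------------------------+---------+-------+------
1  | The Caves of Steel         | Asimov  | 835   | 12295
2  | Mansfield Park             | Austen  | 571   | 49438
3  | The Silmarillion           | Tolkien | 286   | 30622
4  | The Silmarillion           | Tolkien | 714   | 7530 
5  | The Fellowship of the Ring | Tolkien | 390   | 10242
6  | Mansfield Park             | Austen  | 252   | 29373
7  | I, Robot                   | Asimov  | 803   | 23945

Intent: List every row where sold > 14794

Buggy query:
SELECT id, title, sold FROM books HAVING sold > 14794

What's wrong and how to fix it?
Bug: HAVING filters the output of aggregation, but this query has no GROUP BY and no aggregate functions, so SQLite rejects it (HAVING clause on a non-aggregate query); the condition here is per row

Fix: Use WHERE for row-level filtering

Corrected query:
SELECT id, title, sold FROM books WHERE sold > 14794

Result:
id | title            | sold 
---+------------------+------
2  | Mansfield Park   | 49438
3  | The Silmarillion | 30622
6  | Mansfield Park   | 29373
7  | I, Robot         | 23945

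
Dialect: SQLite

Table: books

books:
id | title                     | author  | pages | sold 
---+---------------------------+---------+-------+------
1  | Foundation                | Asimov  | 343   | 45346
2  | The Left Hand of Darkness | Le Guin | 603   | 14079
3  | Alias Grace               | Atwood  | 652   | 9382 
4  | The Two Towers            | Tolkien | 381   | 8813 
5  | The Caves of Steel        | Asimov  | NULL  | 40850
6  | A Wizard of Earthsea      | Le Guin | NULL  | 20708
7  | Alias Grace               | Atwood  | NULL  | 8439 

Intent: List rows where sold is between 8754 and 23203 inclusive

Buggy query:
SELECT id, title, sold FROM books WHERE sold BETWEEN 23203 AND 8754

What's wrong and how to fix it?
Bug: BETWEEN expects the lower bound first; with 23203 AND 8754 the range is empty

Fix: Write BETWEEN 8754 AND 23203

Corrected query:
SELECT id, title, sold FROM books WHERE sold BETWEEN 8754 AND 23203

Result:
id | title                     | sold 
---+---------------------------+------
2  | The Left Hand of Darkness | 14079
3  | Alias Grace               | 9382 
4  | The Two Towers            | 8813 
6  | A Wizard of Earthsea      | 20708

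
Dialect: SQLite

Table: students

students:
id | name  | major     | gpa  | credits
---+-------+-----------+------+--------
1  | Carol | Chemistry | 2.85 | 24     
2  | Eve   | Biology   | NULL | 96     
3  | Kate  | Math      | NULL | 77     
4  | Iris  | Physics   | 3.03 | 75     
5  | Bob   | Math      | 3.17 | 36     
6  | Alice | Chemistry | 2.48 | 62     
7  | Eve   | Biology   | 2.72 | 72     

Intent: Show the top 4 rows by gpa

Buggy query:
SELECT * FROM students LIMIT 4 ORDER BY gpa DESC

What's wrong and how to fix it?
Bug: LIMIT must come after ORDER BY

Fix: Sort with ORDER BY, then apply LIMIT

Corrected query:
SELECT * FROM students ORDER BY gpa DESC LIMIT 4

Result:
id | name  | major     | gpa  | credits
---+-------+-----------+------+--------
5  | Bob   | Math      | 3.17 | 36     
4  | Iris  | Physics   | 3.03 | 75     
1  | Carol | Chemistry | 2.85 | 24     
7  | Eve   | Biology   | 2.72 | 72     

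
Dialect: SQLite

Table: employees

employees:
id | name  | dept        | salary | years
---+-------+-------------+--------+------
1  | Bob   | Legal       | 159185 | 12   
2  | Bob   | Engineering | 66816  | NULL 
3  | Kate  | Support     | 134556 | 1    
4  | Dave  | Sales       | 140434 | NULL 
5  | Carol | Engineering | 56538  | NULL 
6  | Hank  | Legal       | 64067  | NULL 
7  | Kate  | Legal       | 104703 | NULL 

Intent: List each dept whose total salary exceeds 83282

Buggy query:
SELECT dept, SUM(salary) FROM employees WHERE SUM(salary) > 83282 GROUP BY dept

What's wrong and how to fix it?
Bug: WHERE runs before GROUP BY, so aggregates aren't available there

Fix: Use HAVING (which filters groups after aggregation) instead of WHERE

Corrected query:
SELECT dept, SUM(salary) FROM employees GROUP BY dept HAVING SUM(salary) > 83282

Result:
dept        | SUM(salary)
------------+------------
Engineering | 123354     
Legal       | 327955     
Sales       | 140434     
Support     | 134556     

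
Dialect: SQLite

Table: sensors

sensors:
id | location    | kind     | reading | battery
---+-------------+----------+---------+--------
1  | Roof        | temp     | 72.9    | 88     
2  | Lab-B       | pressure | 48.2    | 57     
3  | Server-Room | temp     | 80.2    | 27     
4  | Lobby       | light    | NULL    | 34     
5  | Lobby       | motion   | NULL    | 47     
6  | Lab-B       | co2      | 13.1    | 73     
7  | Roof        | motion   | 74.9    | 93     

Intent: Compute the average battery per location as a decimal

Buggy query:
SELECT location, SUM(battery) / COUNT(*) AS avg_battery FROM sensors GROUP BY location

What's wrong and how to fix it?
Bug: SUM(battery) and COUNT(*) are both integers; the division truncates the fractional part

Fix: Multiply by 1.0 (or CAST to REAL) to force floating-point division

Corrected query:
SELECT location, SUM(battery) * 1.0 / COUNT(*) AS avg_battery FROM sensors GROUP BY location

Result:
location    | avg_battery
------------+------------
Lab-B       | 65         
Lobby       | 40.5       
Roof        | 90.5       
Server-Room | 27         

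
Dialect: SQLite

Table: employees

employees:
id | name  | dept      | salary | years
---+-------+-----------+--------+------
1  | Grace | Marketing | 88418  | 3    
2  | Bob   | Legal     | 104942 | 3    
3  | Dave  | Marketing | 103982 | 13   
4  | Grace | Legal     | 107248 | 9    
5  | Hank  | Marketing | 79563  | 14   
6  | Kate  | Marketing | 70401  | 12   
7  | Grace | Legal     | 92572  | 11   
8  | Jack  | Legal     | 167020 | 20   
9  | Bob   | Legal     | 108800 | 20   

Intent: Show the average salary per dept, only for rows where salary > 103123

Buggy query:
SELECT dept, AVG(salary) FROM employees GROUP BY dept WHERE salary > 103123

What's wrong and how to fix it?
Bug: Row-level WHERE must come before GROUP BY in the clause order

Fix: Place WHERE between FROM and GROUP BY

Corrected query:
SELECT dept, AVG(salary) FROM employees WHERE salary > 103123 GROUP BY dept

Result:
dept      | AVG(salary)
----------+------------
Legal     | 122002.5   
Marketing | 103982     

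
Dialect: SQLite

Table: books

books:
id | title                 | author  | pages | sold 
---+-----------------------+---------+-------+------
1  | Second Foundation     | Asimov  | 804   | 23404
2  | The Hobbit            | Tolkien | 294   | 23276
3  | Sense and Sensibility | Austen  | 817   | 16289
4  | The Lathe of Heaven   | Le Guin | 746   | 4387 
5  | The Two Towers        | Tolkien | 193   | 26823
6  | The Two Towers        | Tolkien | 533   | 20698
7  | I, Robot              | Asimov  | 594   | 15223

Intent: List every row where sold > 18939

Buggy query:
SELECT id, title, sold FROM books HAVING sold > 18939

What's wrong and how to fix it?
Bug: This is a non-aggregate query (no GROUP BY, no aggregates), so in SQLite the HAVING clause is invalid here; a row-level condition belongs in WHERE

Fix: Replace HAVING with WHERE since the condition applies to individual rows

Corrected query:
SELECT id, title, sold FROM books WHERE sold > 18939

Result:
id | title             | sold 
---+-------------------+------
1  | Second Foundation | 23404
2  | The Hobbit        | 23276
5  | The Two Towers    | 26823
6  | The Two Towers    | 20698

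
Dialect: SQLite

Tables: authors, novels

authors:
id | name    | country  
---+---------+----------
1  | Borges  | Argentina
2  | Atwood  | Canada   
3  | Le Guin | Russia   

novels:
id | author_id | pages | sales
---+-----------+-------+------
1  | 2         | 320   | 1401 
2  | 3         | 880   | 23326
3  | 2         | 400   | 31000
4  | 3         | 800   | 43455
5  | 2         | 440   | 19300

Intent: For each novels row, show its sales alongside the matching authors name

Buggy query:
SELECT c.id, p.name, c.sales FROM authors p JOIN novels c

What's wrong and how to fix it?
Bug: Missing join condition: each novels row is matched to all authors rows instead of just its own

Fix: Add ON c.author_id = p.id to the JOIN

Corrected query:
SELECT c.id, p.name, c.sales FROM authors p JOIN novels c ON c.author_id = p.id

Result:
id | name    | sales
---+---------+------
1  | Atwood  | 1401 
2  | Le Guin | 23326
3  | Atwood  | 31000
4  | Le Guin | 43455
5  | Atwood  | 19300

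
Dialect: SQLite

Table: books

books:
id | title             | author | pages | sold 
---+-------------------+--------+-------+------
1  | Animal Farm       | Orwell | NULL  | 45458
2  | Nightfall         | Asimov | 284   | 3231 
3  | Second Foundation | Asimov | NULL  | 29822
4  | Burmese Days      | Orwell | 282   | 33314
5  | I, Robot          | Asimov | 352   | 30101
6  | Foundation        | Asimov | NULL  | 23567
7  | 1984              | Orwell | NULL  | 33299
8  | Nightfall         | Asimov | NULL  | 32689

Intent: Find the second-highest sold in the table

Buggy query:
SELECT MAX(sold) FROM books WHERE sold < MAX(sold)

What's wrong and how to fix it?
Bug: MAX(sold) on the right of the comparison is an aggregate-in-WHERE error

Fix: Compute the overall MAX in a subquery, then take MAX of rows below it

Corrected query:
SELECT MAX(sold) FROM books WHERE sold < (SELECT MAX(sold) FROM books)

Result:
MAX(sold)
---------
33314    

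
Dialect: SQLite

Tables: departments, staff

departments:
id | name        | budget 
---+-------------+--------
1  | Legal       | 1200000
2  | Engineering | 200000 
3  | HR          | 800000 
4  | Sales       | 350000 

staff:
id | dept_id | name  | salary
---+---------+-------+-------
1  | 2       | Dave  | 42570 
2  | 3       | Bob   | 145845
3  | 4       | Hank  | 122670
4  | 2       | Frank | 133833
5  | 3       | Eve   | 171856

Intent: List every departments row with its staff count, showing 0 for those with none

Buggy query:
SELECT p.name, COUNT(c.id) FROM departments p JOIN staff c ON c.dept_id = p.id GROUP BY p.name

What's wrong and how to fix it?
Bug: INNER JOIN drops departments rows that have no matching staff rows

Fix: Switch to LEFT JOIN to retain unmatched parent rows

Corrected query:
SELECT p.name, COUNT(c.id) FROM departments p LEFT JOIN staff c ON c.dept_id = p.id GROUP BY p.name

Result:
name        | COUNT(c.id)
------------+------------
Engineering | 2          
HR          | 2          
Legal       | 0          
Sales       | 1          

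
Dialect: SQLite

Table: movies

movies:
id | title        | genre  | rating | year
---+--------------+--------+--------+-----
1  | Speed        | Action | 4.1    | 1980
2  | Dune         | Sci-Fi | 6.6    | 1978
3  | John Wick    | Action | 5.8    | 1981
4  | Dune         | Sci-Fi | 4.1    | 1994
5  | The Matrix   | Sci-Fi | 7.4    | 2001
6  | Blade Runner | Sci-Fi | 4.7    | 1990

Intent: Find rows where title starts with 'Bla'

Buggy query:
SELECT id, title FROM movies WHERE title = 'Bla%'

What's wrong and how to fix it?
Bug: Wildcards only work with LIKE; '=' treats '%' as a literal character

Fix: Use LIKE for wildcard pattern matching

Corrected query:
SELECT id, title FROM movies WHERE title LIKE 'Bla%'

Result:
id | title       
---+-------------
6  | Blade Runner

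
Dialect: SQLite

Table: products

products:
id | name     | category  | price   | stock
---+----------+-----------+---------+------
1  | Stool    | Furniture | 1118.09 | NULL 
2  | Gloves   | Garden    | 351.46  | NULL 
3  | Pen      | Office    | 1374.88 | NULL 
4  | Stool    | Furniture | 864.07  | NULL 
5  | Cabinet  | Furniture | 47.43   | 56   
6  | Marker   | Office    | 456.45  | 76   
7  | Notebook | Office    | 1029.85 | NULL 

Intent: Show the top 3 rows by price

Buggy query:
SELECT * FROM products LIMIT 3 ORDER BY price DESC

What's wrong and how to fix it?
Bug: ORDER BY cannot follow LIMIT; LIMIT is the final clause

Fix: Swap the clauses: ORDER BY first, then LIMIT

Corrected query:
SELECT * FROM products ORDER BY price DESC LIMIT 3

Result:
id | name     | category  | price   | stock
---+----------+-----------+---------+------
3  | Pen      | Office    | 1374.88 | NULL 
1  | Stool    | Furniture | 1118.09 | NULL 
7  | Notebook | Office    | 1029.85 | NULL 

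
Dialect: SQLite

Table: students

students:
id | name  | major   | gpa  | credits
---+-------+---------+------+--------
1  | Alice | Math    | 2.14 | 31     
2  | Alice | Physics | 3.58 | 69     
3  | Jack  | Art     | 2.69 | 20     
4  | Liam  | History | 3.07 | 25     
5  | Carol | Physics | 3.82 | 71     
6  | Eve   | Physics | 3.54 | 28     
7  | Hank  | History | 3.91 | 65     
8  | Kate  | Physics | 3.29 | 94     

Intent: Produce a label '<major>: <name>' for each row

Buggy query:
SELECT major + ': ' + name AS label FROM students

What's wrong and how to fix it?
Bug: SQLite uses || for string concatenation; + coerces text to numbers (yielding 0)

Fix: Replace + with || to concatenate text

Corrected query:
SELECT major || ': ' || name AS label FROM students

Result:
label         
--------------
Math: Alice   
Physics: Alice
Art: Jack     
History: Liam 
Physics: Carol
Physics: Eve  
History: Hank 
Physics: Kate 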